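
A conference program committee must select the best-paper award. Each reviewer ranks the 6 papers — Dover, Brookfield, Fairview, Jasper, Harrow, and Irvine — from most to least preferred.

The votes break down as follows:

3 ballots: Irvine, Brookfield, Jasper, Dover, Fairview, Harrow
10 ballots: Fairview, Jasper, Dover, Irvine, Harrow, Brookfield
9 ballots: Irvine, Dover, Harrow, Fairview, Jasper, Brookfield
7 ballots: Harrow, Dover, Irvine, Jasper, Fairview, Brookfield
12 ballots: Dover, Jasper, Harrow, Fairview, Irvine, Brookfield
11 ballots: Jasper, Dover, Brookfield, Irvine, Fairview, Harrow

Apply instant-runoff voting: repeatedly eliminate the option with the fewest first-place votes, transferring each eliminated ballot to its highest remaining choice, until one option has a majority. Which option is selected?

Round 1: Dover 12, Irvine 12, Jasper 11, Fairview 10, Harrow 7, Brookfield 0. Brookfield has the fewest and is eliminated.
Round 2: Dover 12, Irvine 12, Jasper 11, Fairview 10, Harrow 7. Harrow has the fewest and is eliminated.
Round 3: Dover 19, Irvine 12, Jasper 11, Fairview 10. Fairview has the fewest and is eliminated.
Round 4: Jasper 21, Dover 19, Irvine 12. Irvine has the fewest and is eliminated.
Round 5: Dover 28, Jasper 24. Dover has a majority.

Dover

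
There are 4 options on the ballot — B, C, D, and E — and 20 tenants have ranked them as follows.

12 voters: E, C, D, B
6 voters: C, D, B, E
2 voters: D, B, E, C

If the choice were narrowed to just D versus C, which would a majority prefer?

Ballots ranking D above C: 2.
Ballots ranking C above D: 12+6 = 18.
C wins the head-to-head, 18–2.

C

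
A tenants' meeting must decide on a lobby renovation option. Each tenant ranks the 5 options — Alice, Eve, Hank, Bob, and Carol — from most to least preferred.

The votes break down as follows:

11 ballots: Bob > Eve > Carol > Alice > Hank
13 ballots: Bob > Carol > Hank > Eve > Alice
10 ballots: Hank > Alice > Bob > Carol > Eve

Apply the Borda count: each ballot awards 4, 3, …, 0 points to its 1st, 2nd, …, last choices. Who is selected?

Borda scores:
  Alice: 11·1 + 13·0 + 10·3 = 41
  Eve: 11·3 + 13·1 + 10·0 = 46
  Hank: 11·0 + 13·2 + 10·4 = 66
  Bob: 11·4 + 13·4 + 10·2 = 116
  Carol: 11·2 + 13·3 + 10·1 = 71
Bob has the highest total.

Bob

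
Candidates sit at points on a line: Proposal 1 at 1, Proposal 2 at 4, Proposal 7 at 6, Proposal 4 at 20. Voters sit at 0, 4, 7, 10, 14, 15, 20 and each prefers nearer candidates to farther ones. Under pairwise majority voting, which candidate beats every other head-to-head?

With single-peaked preferences on a line, the Condorcet winner is the candidate closest to the median voter.
The median voter (position 10) is closest to Proposal 7 at 6.
Check: Proposal 7 vs Proposal 4 — voters closer to Proposal 7: 4 of 7.

Proposal 7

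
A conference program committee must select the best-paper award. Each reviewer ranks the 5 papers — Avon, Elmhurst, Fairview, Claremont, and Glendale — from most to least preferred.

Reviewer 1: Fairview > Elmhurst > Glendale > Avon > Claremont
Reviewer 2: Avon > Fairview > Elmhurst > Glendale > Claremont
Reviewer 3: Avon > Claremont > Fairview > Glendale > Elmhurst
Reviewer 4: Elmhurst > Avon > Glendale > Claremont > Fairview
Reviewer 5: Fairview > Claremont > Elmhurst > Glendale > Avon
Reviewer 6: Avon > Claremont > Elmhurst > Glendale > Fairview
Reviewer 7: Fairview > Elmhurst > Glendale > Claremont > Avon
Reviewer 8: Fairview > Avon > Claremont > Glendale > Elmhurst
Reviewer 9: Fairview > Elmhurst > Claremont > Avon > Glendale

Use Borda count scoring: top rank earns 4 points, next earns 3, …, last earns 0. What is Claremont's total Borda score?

15

Borda scores:
  Avon: 1 + 4 + 4 + 3 + 0 + 4 + 0 + 3 + 1 = 20
  Elmhurst: 3 + 2 + 0 + 4 + 2 + 2 + 3 + 0 + 3 = 19
  Fairview: 4 + 3 + 2 + 0 + 4 + 0 + 4 + 4 + 4 = 25
  Claremont: 0 + 0 + 3 + 1 + 3 + 3 + 1 + 2 + 2 = 15
  Glendale: 2 + 1 + 1 + 2 + 1 + 1 + 2 + 1 + 0 = 11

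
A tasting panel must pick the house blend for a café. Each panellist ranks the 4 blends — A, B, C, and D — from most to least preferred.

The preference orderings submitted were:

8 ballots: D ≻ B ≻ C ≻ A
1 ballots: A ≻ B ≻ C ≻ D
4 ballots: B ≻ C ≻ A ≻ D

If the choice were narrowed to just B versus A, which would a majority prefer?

Ballots ranking B above A: 8+4 = 12.
Ballots ranking A above B: 1.
B wins the head-to-head, 12–1.

B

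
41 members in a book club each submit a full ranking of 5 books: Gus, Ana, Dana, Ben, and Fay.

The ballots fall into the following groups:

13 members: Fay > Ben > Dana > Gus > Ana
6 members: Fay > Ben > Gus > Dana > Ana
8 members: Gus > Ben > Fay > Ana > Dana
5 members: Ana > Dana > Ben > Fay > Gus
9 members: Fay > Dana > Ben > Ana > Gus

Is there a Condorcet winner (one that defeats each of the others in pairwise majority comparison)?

Yes

Head-to-head results (41 voters total):
Gus vs Ana: Gus wins 27–14.
Gus vs Dana: Dana wins 27–14.
Gus vs Ben: Ben wins 33–8.
Gus vs Fay: Fay wins 33–8.
Ana vs Dana: Dana wins 28–13.
Ana vs Ben: Ben wins 36–5.
Ana vs Fay: Fay wins 36–5.
Dana vs Ben: Ben wins 27–14.
Dana vs Fay: Fay wins 36–5.
Ben vs Fay: Fay wins 28–13.
Fay beats each rival — Gus (33–8), Ana (36–5), Dana (36–5), Ben (28–13) — so Fay is the Condorcet winner.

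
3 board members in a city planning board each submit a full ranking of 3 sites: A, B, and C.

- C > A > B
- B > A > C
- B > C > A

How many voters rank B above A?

Ballots ranking B above A: 2.
Ballots ranking A above B: 1.
So 2 of 3 voters prefer B to A.

2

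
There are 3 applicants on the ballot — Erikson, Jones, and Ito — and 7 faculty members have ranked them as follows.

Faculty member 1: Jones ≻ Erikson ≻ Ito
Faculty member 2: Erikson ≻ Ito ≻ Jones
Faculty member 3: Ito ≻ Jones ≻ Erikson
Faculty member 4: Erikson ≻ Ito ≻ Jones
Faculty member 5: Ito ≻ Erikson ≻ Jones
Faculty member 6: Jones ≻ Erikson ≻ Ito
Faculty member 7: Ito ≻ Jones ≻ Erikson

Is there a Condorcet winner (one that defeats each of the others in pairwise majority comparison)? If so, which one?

None — there is no Condorcet winner

Head-to-head results (7 voters total):
Erikson vs Jones: Jones wins 4–3.
Erikson vs Ito: Erikson wins 4–3.
Jones vs Ito: Ito wins 5–2.
No candidate beats all others: Erikson beats Ito beats Jones beats Erikson, a majority cycle.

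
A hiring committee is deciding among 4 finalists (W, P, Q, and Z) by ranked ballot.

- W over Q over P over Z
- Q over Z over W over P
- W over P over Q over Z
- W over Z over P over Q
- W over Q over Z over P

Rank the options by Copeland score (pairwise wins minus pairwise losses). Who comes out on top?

W

Pairwise results:
  W vs P: W wins 5–0.
  W vs Q: W wins 4–1.
  W vs Z: W wins 4–1.
  P vs Q: Q wins 3–2.
  P vs Z: Z wins 3–2.
  Q vs Z: Q wins 4–1.
Copeland scores (wins − losses):
  W: 3 − 0 = 3
  P: 0 − 3 = -3
  Q: 2 − 1 = 1
  Z: 1 − 2 = -1
W has the best Copeland score.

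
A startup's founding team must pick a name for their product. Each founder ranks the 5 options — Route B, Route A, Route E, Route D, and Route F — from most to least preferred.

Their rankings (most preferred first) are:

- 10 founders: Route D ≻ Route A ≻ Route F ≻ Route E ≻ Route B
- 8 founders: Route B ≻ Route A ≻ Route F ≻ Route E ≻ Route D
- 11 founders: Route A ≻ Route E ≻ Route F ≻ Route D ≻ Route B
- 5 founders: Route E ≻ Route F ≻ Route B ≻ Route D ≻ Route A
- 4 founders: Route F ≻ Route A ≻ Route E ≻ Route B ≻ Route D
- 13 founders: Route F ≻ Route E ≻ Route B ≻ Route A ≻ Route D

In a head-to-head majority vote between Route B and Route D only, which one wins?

Route B

Ballots ranking Route B above Route D: 8+5+4+13 = 30.
Ballots ranking Route D above Route B: 10+11 = 21.
Route B wins the head-to-head, 30–21.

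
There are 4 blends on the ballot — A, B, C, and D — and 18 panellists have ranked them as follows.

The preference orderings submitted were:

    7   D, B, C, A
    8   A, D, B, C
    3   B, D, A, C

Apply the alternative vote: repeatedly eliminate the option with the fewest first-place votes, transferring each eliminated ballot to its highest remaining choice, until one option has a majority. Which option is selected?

D

Round 1: A 8, D 7, B 3, C 0. C has the fewest and is eliminated.
Round 2: A 8, D 7, B 3. B has the fewest and is eliminated.
Round 3: D 10, A 8. D has a majority.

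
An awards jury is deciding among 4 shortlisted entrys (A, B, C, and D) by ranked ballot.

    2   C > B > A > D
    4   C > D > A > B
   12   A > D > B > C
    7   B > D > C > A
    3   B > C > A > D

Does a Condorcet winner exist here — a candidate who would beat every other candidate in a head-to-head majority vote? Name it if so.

None — there is no Condorcet winner

Head-to-head results (28 voters total):
A vs B: A wins 16–12.
A vs C: C wins 16–12.
A vs D: A wins 17–11.
B vs C: B wins 22–6.
B vs D: D wins 16–12.
C vs D: D wins 19–9.
No candidate beats all others: A beats B beats C beats A, a majority cycle.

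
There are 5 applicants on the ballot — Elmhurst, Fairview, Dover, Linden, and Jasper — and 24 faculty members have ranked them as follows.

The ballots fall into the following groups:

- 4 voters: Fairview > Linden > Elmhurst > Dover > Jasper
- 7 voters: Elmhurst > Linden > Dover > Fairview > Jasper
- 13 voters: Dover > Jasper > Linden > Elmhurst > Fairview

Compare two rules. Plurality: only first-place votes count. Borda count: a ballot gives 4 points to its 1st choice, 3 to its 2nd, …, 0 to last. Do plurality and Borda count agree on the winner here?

Yes

Plurality first-place counts: Elmhurst 7, Fairview 4, Dover 13, Linden 0, Jasper 0 → Dover.
Borda totals: Elmhurst 49, Fairview 23, Dover 70, Linden 59, Jasper 39 → Dover.
The two rules agree on Dover.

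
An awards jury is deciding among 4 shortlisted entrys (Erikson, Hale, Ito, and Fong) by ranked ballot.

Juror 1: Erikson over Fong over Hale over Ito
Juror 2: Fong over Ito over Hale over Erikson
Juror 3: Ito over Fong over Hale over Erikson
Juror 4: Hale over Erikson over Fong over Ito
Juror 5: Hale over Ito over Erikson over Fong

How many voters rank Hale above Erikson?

Ballots ranking Hale above Erikson: 4.
Ballots ranking Erikson above Hale: 1.
So 4 of 5 voters prefer Hale to Erikson.

4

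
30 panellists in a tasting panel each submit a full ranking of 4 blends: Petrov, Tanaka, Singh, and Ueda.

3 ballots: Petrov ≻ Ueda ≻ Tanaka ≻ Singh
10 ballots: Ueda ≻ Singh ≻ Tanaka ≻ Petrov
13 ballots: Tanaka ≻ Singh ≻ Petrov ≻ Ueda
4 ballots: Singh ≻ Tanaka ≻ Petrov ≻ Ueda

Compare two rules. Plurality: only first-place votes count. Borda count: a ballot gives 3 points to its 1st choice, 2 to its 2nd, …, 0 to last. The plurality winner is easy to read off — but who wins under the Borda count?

Plurality first-place counts: Petrov 3, Tanaka 13, Singh 4, Ueda 10 → Tanaka.
Borda totals: Petrov 26, Tanaka 60, Singh 58, Ueda 36 → Tanaka.

Tanaka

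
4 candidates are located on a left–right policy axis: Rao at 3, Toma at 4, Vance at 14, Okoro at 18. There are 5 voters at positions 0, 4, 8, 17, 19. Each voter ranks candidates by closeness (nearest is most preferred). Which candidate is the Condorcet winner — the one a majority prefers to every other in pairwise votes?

Toma

With single-peaked preferences on a line, the Condorcet winner is the candidate closest to the median voter.
The median voter (position 8) is closest to Toma at 4.
Check: Toma vs Okoro — voters closer to Toma: 3 of 5.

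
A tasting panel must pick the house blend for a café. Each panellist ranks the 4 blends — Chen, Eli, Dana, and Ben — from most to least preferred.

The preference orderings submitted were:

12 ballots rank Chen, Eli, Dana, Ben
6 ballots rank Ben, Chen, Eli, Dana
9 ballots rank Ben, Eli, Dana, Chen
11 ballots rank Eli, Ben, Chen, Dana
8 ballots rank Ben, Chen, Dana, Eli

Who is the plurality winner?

Ben

First-place vote totals:
  Chen: 12
  Eli: 11
  Dana: 0
  Ben: 23
Ben has the most first-place votes.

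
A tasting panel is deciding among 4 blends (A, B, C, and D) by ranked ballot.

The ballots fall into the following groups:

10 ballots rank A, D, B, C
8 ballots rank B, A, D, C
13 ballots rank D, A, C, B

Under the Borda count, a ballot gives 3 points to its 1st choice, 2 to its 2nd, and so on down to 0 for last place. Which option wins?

A

Borda scores:
  A: 10·3 + 8·2 + 13·2 = 72
  B: 10·1 + 8·3 + 13·0 = 34
  C: 10·0 + 8·0 + 13·1 = 13
  D: 10·2 + 8·1 + 13·3 = 67
A has the highest total.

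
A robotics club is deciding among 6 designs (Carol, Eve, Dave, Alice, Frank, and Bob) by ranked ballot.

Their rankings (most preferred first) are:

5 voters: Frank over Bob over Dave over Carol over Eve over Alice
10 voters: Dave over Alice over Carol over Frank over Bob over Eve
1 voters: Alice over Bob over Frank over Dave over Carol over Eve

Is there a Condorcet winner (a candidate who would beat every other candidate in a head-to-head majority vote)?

Head-to-head results (16 voters total):
Carol vs Eve: Carol wins 16–0.
Carol vs Dave: Dave wins 16–0.
Carol vs Alice: Alice wins 11–5.
Carol vs Frank: Carol wins 10–6.
Carol vs Bob: Carol wins 10–6.
Eve vs Dave: Dave wins 16–0.
Eve vs Alice: Alice wins 11–5.
Eve vs Frank: Frank wins 16–0.
Eve vs Bob: Bob wins 16–0.
Dave vs Alice: Dave wins 15–1.
Dave vs Frank: Dave wins 10–6.
Dave vs Bob: Dave wins 10–6.
Alice vs Frank: Alice wins 11–5.
Alice vs Bob: Alice wins 11–5.
Frank vs Bob: Frank wins 15–1.
Dave beats each rival — Carol (16–0), Eve (16–0), Alice (15–1), Frank (10–6), Bob (10–6) — so Dave is the Condorcet winner.

Yes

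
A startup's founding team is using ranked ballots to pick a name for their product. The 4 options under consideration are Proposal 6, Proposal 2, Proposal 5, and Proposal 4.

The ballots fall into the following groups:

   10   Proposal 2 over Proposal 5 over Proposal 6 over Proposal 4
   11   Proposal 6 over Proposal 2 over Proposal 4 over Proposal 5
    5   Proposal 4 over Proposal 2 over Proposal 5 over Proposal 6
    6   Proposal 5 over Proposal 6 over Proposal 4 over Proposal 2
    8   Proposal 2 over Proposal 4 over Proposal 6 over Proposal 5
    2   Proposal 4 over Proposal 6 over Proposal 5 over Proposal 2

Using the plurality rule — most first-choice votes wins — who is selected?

Proposal 2

First-place vote totals:
  Proposal 6: 11
  Proposal 2: 18
  Proposal 5: 6
  Proposal 4: 7
Proposal 2 has the most first-place votes.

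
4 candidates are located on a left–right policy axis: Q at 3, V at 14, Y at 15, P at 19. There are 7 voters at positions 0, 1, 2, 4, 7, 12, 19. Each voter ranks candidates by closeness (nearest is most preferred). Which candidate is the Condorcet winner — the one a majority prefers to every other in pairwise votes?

Q

With single-peaked preferences on a line, the Condorcet winner is the candidate closest to the median voter.
The median voter (position 4) is closest to Q at 3.
Check: Q vs V — voters closer to Q: 5 of 7.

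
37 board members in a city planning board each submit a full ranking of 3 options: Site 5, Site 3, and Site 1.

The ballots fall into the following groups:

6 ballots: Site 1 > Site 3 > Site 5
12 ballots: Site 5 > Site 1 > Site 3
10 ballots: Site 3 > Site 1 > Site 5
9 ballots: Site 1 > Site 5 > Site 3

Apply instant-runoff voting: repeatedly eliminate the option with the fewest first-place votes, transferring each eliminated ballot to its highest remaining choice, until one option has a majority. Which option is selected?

Round 1: Site 1 15, Site 5 12, Site 3 10. Site 3 has the fewest and is eliminated.
Round 2: Site 1 25, Site 5 12. Site 1 has a majority.

Site 1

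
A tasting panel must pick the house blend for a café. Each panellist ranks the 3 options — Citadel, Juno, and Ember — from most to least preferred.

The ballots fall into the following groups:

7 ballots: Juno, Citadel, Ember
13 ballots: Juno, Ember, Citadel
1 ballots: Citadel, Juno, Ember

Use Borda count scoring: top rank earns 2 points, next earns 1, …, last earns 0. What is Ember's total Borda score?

13

Borda scores:
  Citadel: 7·1 + 13·0 + 2 = 9
  Juno: 7·2 + 13·2 + 1 = 41
  Ember: 7·0 + 13·1 + 0 = 13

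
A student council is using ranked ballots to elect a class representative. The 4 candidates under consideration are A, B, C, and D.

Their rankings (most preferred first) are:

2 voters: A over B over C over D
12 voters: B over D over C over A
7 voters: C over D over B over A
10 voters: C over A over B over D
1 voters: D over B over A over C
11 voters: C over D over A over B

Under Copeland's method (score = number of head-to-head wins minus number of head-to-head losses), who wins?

Pairwise results:
  A vs B: A wins 23–20.
  A vs C: C wins 40–3.
  A vs D: D wins 31–12.
  B vs C: C wins 28–15.
  B vs D: B wins 24–19.
  C vs D: C wins 30–13.
Copeland scores (wins − losses):
  A: 1 − 2 = -1
  B: 1 − 2 = -1
  C: 3 − 0 = 3
  D: 1 − 2 = -1
C has the best Copeland score.

C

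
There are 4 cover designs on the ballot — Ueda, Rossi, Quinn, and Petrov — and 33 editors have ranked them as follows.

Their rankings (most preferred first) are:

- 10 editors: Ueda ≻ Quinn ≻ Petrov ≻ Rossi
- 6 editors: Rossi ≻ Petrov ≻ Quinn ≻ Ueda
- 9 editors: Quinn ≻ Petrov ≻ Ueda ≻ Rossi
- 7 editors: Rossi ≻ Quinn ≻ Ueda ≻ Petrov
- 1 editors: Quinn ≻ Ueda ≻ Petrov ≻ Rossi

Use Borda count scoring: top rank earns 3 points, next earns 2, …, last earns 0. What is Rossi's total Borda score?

Borda scores:
  Ueda: 10·3 + 6·0 + 9·1 + 7·1 + 2 = 48
  Rossi: 10·0 + 6·3 + 9·0 + 7·3 + 0 = 39
  Quinn: 10·2 + 6·1 + 9·3 + 7·2 + 3 = 70
  Petrov: 10·1 + 6·2 + 9·2 + 7·0 + 1 = 41

39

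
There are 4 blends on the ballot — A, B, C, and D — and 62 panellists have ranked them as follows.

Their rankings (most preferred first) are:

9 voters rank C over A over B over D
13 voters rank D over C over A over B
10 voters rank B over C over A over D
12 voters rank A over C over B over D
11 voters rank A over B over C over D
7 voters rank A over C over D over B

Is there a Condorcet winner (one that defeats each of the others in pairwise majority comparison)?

Yes

Head-to-head results (62 voters total):
A vs B: A wins 52–10.
A vs C: C wins 32–30.
A vs D: A wins 49–13.
B vs C: C wins 41–21.
B vs D: B wins 42–20.
C vs D: C wins 49–13.
C beats each rival — A (32–30), B (41–21), D (49–13) — so C is the Condorcet winner.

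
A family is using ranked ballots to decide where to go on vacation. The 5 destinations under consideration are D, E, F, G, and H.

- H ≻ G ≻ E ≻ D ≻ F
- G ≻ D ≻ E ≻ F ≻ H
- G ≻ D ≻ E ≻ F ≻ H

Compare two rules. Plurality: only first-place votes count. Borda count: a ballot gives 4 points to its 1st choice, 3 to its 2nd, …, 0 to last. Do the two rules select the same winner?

Plurality first-place counts: D 0, E 0, F 0, G 2, H 1 → G.
Borda totals: D 7, E 6, F 2, G 11, H 4 → G.
The two rules agree on G.

Yes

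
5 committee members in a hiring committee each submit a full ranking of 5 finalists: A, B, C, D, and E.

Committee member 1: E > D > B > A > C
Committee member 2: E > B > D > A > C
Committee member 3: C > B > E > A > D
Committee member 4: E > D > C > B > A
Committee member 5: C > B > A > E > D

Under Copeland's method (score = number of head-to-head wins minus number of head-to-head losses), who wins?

E

Pairwise results:
  A vs B: B wins 5–0.
  A vs C: C wins 3–2.
  A vs D: D wins 3–2.
  A vs E: E wins 4–1.
  B vs C: C wins 3–2.
  B vs D: B wins 3–2.
  B vs E: E wins 3–2.
  C vs D: D wins 3–2.
  C vs E: E wins 3–2.
  D vs E: E wins 5–0.
Copeland scores (wins − losses):
  A: 0 − 4 = -4
  B: 2 − 2 = 0
  C: 2 − 2 = 0
  D: 2 − 2 = 0
  E: 4 − 0 = 4
E has the best Copeland score.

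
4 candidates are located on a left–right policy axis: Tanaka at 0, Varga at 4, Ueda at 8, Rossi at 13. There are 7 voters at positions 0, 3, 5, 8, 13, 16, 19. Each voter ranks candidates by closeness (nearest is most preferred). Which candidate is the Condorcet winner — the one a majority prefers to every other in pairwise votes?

Ueda

With single-peaked preferences on a line, the Condorcet winner is the candidate closest to the median voter.
The median voter (position 8) is closest to Ueda at 8.
Check: Ueda vs Varga — voters closer to Ueda: 4 of 7.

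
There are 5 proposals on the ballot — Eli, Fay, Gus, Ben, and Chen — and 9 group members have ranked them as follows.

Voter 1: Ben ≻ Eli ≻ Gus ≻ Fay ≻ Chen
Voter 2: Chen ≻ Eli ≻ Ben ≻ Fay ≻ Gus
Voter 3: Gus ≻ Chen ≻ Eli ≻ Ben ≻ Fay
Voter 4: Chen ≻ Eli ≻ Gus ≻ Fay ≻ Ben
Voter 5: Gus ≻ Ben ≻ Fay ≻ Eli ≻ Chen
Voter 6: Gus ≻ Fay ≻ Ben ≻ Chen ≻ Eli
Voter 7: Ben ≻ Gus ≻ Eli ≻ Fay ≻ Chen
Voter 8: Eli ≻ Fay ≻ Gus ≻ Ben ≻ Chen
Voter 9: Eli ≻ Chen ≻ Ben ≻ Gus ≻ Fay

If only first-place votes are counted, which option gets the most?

Gus

First-place vote totals:
  Eli: 2
  Fay: 0
  Gus: 3
  Ben: 2
  Chen: 2
Gus has the most first-place votes.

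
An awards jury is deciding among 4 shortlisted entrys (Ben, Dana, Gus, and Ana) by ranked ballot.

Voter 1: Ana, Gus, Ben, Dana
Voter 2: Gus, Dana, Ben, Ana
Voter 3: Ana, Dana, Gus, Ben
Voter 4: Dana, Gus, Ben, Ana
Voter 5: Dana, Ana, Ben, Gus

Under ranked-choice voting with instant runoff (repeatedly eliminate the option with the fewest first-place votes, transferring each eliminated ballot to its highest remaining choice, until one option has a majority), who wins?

Round 1: Dana 2, Ana 2, Gus 1, Ben 0. Ben has the fewest and is eliminated.
Round 2: Dana 2, Ana 2, Gus 1. Gus has the fewest and is eliminated.
Round 3: Dana 3, Ana 2. Dana has a majority.

Dana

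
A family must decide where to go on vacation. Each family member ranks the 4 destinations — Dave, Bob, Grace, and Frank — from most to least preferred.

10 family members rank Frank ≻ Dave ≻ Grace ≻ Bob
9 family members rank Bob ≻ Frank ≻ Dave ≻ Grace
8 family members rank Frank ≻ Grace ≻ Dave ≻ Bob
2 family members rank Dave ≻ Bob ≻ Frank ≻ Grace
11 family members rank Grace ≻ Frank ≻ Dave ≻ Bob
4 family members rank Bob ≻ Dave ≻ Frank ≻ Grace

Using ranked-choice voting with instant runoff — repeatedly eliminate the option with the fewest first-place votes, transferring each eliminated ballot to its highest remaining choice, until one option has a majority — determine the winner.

Frank

Round 1: Frank 18, Bob 13, Grace 11, Dave 2. Dave has the fewest and is eliminated.
Round 2: Frank 18, Bob 15, Grace 11. Grace has the fewest and is eliminated.
Round 3: Frank 29, Bob 15. Frank has a majority.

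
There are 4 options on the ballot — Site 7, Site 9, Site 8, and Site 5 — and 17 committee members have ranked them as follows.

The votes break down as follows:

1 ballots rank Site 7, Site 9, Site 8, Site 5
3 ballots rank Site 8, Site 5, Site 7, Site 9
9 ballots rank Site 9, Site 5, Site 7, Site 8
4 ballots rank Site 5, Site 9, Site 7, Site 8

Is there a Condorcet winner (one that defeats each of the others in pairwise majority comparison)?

Head-to-head results (17 voters total):
Site 7 vs Site 9: Site 9 wins 13–4.
Site 7 vs Site 8: Site 7 wins 14–3.
Site 7 vs Site 5: Site 5 wins 16–1.
Site 9 vs Site 8: Site 9 wins 14–3.
Site 9 vs Site 5: Site 9 wins 10–7.
Site 8 vs Site 5: Site 5 wins 13–4.
Site 9 beats each rival — Site 7 (13–4), Site 8 (14–3), Site 5 (10–7) — so Site 9 is the Condorcet winner.

Yes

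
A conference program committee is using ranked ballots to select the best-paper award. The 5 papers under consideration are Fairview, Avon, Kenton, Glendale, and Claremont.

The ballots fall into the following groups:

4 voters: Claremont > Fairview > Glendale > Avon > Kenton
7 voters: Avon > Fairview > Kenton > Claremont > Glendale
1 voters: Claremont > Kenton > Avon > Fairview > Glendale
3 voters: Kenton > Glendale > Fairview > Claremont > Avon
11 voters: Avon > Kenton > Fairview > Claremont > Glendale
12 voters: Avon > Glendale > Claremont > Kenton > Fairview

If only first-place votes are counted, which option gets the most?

Avon

First-place vote totals:
  Fairview: 0
  Avon: 30
  Kenton: 3
  Glendale: 0
  Claremont: 5
Avon has the most first-place votes.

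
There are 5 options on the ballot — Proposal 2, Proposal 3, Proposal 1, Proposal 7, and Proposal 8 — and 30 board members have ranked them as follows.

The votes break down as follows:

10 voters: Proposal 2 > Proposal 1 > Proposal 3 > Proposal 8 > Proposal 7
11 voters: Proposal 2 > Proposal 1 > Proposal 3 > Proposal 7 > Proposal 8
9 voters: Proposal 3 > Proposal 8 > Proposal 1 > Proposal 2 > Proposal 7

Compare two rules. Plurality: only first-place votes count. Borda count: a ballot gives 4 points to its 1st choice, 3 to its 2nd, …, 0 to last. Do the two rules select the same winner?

Plurality first-place counts: Proposal 2 21, Proposal 3 9, Proposal 1 0, Proposal 7 0, Proposal 8 0 → Proposal 2.
Borda totals: Proposal 2 93, Proposal 3 78, Proposal 1 81, Proposal 7 11, Proposal 8 37 → Proposal 2.
The two rules agree on Proposal 2.

Yes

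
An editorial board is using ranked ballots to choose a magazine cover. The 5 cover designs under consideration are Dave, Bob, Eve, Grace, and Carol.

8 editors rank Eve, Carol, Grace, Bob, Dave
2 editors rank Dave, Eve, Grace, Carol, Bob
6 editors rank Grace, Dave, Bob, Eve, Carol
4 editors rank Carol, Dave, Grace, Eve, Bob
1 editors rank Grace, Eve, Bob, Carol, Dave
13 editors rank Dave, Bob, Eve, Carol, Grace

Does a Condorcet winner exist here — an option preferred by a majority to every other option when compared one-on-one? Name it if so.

Dave

Head-to-head results (34 voters total):
Dave vs Bob: Dave wins 25–9.
Dave vs Eve: Dave wins 25–9.
Dave vs Grace: Dave wins 19–15.
Dave vs Carol: Dave wins 21–13.
Bob vs Eve: Bob wins 19–15.
Bob vs Grace: Grace wins 21–13.
Bob vs Carol: Bob wins 20–14.
Eve vs Grace: Eve wins 23–11.
Eve vs Carol: Eve wins 30–4.
Grace vs Carol: Carol wins 25–9.
Dave beats each rival — Bob (25–9), Eve (25–9), Grace (19–15), Carol (21–13) — so Dave is the Condorcet winner.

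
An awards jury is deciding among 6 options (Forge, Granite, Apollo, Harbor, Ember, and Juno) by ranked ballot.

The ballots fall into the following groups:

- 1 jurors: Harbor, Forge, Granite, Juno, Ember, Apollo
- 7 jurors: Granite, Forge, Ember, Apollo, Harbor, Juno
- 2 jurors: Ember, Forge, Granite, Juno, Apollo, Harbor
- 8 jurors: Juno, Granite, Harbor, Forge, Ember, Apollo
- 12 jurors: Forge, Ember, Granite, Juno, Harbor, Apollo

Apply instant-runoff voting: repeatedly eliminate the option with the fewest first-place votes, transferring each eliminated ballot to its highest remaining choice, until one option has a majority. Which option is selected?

Round 1: Forge 12, Juno 8, Granite 7, Ember 2, Harbor 1, Apollo 0. Apollo has the fewest and is eliminated.
Round 2: Forge 12, Juno 8, Granite 7, Ember 2, Harbor 1. Harbor has the fewest and is eliminated.
Round 3: Forge 13, Juno 8, Granite 7, Ember 2. Ember has the fewest and is eliminated.
Round 4: Forge 15, Juno 8, Granite 7. Granite has the fewest and is eliminated.
Round 5: Forge 22, Juno 8. Forge has a majority.

Forge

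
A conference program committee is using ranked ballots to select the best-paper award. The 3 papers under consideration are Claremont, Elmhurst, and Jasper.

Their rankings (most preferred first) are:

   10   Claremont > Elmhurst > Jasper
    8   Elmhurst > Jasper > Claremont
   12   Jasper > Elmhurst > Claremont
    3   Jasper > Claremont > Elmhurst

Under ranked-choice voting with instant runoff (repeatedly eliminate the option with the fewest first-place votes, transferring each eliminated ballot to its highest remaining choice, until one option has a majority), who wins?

Round 1: Jasper 15, Claremont 10, Elmhurst 8. Elmhurst has the fewest and is eliminated.
Round 2: Jasper 23, Claremont 10. Jasper has a majority.

Jasper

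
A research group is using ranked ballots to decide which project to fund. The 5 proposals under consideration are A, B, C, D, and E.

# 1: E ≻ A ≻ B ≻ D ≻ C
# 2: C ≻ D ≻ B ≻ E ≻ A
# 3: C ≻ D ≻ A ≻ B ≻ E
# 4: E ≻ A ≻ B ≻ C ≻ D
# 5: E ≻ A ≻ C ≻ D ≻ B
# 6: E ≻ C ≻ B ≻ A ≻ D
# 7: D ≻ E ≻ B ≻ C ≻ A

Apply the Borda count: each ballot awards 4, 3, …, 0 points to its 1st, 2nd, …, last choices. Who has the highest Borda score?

Borda scores:
  A: 3 + 0 + 2 + 3 + 3 + 1 + 0 = 12
  B: 2 + 2 + 1 + 2 + 0 + 2 + 2 = 11
  C: 0 + 4 + 4 + 1 + 2 + 3 + 1 = 15
  D: 1 + 3 + 3 + 0 + 1 + 0 + 4 = 12
  E: 4 + 1 + 0 + 4 + 4 + 4 + 3 = 20
E has the highest total.

E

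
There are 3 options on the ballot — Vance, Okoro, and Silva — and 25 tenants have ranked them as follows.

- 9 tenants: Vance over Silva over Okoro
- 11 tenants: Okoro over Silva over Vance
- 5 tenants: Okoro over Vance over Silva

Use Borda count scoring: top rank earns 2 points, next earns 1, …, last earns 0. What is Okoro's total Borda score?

32

Borda scores:
  Vance: 9·2 + 11·0 + 5·1 = 23
  Okoro: 9·0 + 11·2 + 5·2 = 32
  Silva: 9·1 + 11·1 + 5·0 = 20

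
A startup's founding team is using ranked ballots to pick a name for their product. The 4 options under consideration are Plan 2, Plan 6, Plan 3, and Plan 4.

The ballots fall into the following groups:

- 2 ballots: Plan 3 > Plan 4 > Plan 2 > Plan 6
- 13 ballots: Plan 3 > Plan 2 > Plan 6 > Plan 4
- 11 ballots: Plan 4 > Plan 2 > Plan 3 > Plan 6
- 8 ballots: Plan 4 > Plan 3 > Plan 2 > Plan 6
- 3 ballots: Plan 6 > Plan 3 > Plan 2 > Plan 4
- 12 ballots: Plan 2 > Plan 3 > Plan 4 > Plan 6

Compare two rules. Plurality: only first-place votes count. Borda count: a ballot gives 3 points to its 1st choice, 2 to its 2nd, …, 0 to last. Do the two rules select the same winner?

No

Plurality first-place counts: Plan 2 12, Plan 6 3, Plan 3 15, Plan 4 19 → Plan 4.
Borda totals: Plan 2 97, Plan 6 22, Plan 3 102, Plan 4 73 → Plan 3.
The two rules disagree: plurality picks Plan 4, Borda picks Plan 3.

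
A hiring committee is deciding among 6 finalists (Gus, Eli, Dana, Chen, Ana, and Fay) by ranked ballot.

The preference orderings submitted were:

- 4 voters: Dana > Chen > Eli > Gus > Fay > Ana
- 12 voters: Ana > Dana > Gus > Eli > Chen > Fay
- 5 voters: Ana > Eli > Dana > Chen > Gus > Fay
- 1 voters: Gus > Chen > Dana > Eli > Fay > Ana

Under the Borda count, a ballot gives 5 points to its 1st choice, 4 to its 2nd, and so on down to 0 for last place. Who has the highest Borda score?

Dana

Borda scores:
  Gus: 4·2 + 12·3 + 5·1 + 5 = 54
  Eli: 4·3 + 12·2 + 5·4 + 2 = 58
  Dana: 4·5 + 12·4 + 5·3 + 3 = 86
  Chen: 4·4 + 12·1 + 5·2 + 4 = 42
  Ana: 4·0 + 12·5 + 5·5 + 0 = 85
  Fay: 4·1 + 12·0 + 5·0 + 1 = 5
Dana has the highest total.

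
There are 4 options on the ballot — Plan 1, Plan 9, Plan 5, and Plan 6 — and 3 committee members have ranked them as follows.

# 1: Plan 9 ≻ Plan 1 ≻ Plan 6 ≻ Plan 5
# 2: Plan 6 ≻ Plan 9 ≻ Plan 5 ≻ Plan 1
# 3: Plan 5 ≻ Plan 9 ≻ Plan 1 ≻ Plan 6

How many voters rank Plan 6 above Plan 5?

Ballots ranking Plan 6 above Plan 5: 2.
Ballots ranking Plan 5 above Plan 6: 1.
So 2 of 3 voters prefer Plan 6 to Plan 5.

2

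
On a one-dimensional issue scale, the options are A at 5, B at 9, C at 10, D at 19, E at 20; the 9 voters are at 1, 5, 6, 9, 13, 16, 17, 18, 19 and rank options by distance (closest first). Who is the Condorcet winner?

C

With single-peaked preferences on a line, the Condorcet winner is the candidate closest to the median voter.
The median voter (position 13) is closest to C at 10.
Check: C vs A — voters closer to C: 6 of 9.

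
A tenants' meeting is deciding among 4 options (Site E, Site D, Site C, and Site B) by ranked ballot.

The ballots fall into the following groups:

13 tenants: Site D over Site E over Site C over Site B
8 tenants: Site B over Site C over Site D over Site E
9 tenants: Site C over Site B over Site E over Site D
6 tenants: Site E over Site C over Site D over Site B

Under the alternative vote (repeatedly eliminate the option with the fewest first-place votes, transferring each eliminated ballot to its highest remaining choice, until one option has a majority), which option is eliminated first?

Round 1: Site D 13, Site C 9, Site B 8, Site E 6. Site E has the fewest and is eliminated.
Round 2: Site C 15, Site D 13, Site B 8. Site B has the fewest and is eliminated.
Round 3: Site C 23, Site D 13. Site C has a majority.

Site E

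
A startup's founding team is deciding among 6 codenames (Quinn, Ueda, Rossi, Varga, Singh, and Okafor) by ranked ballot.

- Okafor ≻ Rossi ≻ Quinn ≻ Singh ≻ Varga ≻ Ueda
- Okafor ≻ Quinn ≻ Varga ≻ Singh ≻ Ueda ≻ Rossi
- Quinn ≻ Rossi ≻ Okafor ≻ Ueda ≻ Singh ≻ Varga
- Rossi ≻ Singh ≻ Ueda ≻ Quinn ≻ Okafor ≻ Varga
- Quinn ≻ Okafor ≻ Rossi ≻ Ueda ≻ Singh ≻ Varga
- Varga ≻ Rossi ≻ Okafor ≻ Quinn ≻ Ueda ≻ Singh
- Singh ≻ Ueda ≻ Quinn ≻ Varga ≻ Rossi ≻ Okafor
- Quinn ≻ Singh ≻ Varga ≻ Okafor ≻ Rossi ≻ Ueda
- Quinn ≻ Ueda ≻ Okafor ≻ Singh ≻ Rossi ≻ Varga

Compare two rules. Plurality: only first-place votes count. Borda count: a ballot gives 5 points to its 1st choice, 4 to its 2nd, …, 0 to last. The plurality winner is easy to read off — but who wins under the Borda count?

Quinn

Plurality first-place counts: Quinn 4, Ueda 0, Rossi 1, Varga 1, Singh 1, Okafor 2 → Quinn.
Borda totals: Quinn 34, Ueda 17, Rossi 23, Varga 14, Singh 21, Okafor 26 → Quinn.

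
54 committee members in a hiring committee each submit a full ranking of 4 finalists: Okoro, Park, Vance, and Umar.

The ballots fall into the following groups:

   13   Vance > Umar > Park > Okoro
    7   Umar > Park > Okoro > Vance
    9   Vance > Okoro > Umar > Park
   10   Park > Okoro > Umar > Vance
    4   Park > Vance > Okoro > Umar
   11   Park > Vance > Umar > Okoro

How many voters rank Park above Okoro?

Ballots ranking Park above Okoro: 13+7+10+4+11 = 45.
Ballots ranking Okoro above Park: 9.
So 45 of 54 voters prefer Park to Okoro.

45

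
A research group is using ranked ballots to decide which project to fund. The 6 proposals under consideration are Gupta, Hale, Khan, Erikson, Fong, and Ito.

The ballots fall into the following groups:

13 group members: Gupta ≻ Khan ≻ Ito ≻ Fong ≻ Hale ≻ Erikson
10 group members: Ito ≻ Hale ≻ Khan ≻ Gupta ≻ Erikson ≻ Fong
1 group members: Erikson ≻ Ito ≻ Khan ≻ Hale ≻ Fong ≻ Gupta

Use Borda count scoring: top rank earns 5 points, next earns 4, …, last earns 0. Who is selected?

Ito

Borda scores:
  Gupta: 13·5 + 10·2 + 0 = 85
  Hale: 13·1 + 10·4 + 2 = 55
  Khan: 13·4 + 10·3 + 3 = 85
  Erikson: 13·0 + 10·1 + 5 = 15
  Fong: 13·2 + 10·0 + 1 = 27
  Ito: 13·3 + 10·5 + 4 = 93
Ito has the highest total.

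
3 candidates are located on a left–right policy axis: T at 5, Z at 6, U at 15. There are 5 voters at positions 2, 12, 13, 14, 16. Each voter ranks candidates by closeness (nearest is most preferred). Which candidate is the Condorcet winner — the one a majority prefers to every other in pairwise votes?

U

With single-peaked preferences on a line, the Condorcet winner is the candidate closest to the median voter.
The median voter (position 13) is closest to U at 15.
Check: U vs T — voters closer to U: 4 of 5.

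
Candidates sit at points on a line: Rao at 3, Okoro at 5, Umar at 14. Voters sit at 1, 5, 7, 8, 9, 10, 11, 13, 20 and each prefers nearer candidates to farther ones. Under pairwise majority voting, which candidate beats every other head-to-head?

With single-peaked preferences on a line, the Condorcet winner is the candidate closest to the median voter.
The median voter (position 9) is closest to Okoro at 5.
Check: Okoro vs Umar — voters closer to Okoro: 5 of 9.

Okoro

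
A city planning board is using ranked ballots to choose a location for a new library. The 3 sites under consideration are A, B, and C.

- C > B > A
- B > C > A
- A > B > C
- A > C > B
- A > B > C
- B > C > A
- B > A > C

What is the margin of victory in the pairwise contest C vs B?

3

Ballots ranking C above B: 2.
Ballots ranking B above C: 5.
B wins 5–2, a margin of 3.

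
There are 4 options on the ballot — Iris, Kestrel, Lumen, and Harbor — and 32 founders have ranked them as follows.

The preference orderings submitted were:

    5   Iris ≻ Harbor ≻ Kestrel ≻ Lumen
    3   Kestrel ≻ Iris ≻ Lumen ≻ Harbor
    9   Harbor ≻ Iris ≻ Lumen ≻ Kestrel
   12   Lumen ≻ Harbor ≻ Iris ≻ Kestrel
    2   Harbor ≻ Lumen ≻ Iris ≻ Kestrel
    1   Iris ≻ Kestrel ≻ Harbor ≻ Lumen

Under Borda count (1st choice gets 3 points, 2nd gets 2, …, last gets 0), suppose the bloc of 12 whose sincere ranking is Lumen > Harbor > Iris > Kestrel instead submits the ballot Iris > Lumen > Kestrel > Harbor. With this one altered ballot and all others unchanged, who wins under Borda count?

Iris

Borda totals with the altered ballot: Iris 80, Kestrel 28, Lumen 40, Harbor 44.
The switch changes the winner from Harbor to Iris.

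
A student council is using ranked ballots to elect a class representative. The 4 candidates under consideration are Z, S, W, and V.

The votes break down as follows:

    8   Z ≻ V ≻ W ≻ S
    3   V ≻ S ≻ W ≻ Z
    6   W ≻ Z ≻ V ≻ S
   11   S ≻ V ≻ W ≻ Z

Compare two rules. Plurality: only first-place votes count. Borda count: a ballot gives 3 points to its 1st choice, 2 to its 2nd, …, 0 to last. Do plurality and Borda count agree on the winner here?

No

Plurality first-place counts: Z 8, S 11, W 6, V 3 → S.
Borda totals: Z 36, S 39, W 40, V 53 → V.
The two rules disagree: plurality picks S, Borda picks V.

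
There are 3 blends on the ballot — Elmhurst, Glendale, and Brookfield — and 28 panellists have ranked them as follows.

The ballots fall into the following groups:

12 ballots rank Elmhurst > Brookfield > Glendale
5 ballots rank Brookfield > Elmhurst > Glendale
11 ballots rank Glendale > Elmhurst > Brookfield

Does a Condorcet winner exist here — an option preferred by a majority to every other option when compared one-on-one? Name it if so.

Elmhurst

Head-to-head results (28 voters total):
Elmhurst vs Glendale: Elmhurst wins 17–11.
Elmhurst vs Brookfield: Elmhurst wins 23–5.
Glendale vs Brookfield: Brookfield wins 17–11.
Elmhurst beats each rival — Glendale (17–11), Brookfield (23–5) — so Elmhurst is the Condorcet winner.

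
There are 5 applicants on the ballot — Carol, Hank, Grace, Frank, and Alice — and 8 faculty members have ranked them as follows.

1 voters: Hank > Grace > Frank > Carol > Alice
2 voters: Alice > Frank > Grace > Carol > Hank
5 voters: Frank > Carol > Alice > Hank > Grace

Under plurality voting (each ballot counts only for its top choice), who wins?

First-place vote totals:
  Carol: 0
  Hank: 1
  Grace: 0
  Frank: 5
  Alice: 2
Frank has the most first-place votes.

Frank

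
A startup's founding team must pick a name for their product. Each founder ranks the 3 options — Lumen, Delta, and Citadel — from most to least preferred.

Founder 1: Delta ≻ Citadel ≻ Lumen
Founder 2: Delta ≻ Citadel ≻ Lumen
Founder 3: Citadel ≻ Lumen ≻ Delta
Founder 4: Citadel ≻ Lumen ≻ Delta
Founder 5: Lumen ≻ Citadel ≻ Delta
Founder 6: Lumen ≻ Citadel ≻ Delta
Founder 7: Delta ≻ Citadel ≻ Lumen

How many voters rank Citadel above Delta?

4

Ballots ranking Citadel above Delta: 4.
Ballots ranking Delta above Citadel: 3.
So 4 of 7 voters prefer Citadel to Delta.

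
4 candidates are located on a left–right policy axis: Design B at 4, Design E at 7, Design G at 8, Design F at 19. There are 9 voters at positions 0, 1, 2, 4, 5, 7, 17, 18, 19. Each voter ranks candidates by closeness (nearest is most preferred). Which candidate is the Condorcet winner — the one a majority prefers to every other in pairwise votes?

Design B

With single-peaked preferences on a line, the Condorcet winner is the candidate closest to the median voter.
The median voter (position 5) is closest to Design B at 4.
Check: Design B vs Design E — voters closer to Design B: 5 of 9.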